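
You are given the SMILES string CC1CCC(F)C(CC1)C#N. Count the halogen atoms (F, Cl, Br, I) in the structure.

Halogen atoms appear at heavy-atom position 6 (1×F).
Other groups present: 1 nitrile.
Halogen count: 1.

1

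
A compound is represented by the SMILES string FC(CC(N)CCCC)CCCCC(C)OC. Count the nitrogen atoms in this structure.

1

Scan the SMILES for N atoms (remember two-letter symbols like Cl and Br are single atoms).
Nitrogen count: 1.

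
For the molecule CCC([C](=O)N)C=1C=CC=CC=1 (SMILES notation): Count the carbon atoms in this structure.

Count every carbon token in the SMILES (each C, including those in ring-closure positions and inside branches).
Carbon count: 10.

10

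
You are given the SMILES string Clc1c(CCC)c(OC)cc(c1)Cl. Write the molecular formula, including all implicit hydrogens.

Walk through each heavy atom and fill implicit hydrogens from standard valence (C 4, N 3, O 2, S 2, halogen 1); for lowercase aromatic atoms, an aromatic c carries 1 H when it has two neighbours and 0 H with three, and aromatic n carries 0 H:
  atom 1: Cl (halogen, monovalent) → 0 H
  atom 2: aromatic c, 3 neighbours → 0 H
  atom 3: aromatic c, 3 neighbours → 0 H
  atom 4: C, bond orders sum to 2 (valence 4) → 2 H
  atom 5: C, bond orders sum to 2 (valence 4) → 2 H
  atom 6: C, bond orders sum to 1 (valence 4) → 3 H
  atom 7: aromatic c, 3 neighbours → 0 H
  atom 8: O, bond orders sum to 2 (valence 2) → 0 H
  atom 9: C, bond orders sum to 1 (valence 4) → 3 H
  atom 10: aromatic c, 2 neighbours → 1 H
  atom 11: aromatic c, 3 neighbours → 0 H
  atom 12: aromatic c, 2 neighbours → 1 H
  atom 13: Cl (halogen, monovalent) → 0 H
Totals → C:10, H:12, Cl:2, O:1.
In Hill order: C10H12Cl2O.

C10H12Cl2O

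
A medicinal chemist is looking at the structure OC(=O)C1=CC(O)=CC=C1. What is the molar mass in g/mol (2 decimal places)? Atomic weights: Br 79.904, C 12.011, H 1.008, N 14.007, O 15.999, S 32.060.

138.12 g/mol

First, the molecular formula is C7H6O3 (counting implicit H from valence).
  C: 7 × 12.011 = 84.077
  H: 6 × 1.008 = 6.048
  O: 3 × 15.999 = 47.997
Sum: 7×12.011 + 6×1.008 + 3×15.999 = 138.122 → 138.12 g/mol.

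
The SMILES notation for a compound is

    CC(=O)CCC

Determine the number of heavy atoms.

6

Every atom symbol written in the SMILES (organic subset) is one heavy atom; implicit H are not written.
Heavy atoms by element → C:5, O:1.
Total: 6.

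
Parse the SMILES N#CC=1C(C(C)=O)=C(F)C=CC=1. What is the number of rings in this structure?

1

In SMILES, each pair of matching ring-closure digits denotes one ring-closing bond; the number of such bonds equals the number of independent rings.
Ring-closure bonds here: 1.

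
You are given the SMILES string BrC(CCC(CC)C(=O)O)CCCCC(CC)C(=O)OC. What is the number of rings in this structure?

In SMILES, each pair of matching ring-closure digits denotes one ring-closing bond; the number of such bonds equals the number of independent rings.
Ring-closure bonds here: 0.

0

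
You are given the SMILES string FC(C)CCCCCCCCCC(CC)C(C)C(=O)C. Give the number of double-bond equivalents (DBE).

1

Molecular formula: C18H35FO.
DoU = (2C + 2 + N − H − X) / 2, where X is the halogen count and O/S are ignored.
    = (2·18 + 2 + 0 − 35 − 1) / 2 = 2 / 2 = 1.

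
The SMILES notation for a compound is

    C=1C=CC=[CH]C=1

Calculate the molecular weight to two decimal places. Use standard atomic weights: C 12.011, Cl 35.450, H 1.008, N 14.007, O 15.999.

78.11 g/mol

First, the molecular formula is C6H6 (counting implicit H from valence).
  C: 6 × 12.011 = 72.066
  H: 6 × 1.008 = 6.048
Sum: 6×12.011 + 6×1.008 = 78.114 → 78.11 g/mol.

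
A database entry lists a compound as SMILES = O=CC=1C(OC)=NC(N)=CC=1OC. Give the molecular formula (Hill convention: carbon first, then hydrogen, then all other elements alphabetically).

C8H10N2O3

Walk through each heavy atom and fill implicit hydrogens from standard valence (C 4, N 3, O 2, S 2, halogen 1):
  atom 1: O, bond orders sum to 2 (valence 2) → 0 H
  atom 2: C, bond orders sum to 3 (valence 4) → 1 H
  atom 3: C, bond orders sum to 4 (valence 4) → 0 H
  atom 4: C, bond orders sum to 4 (valence 4) → 0 H
  atom 5: O, bond orders sum to 2 (valence 2) → 0 H
  atom 6: C, bond orders sum to 1 (valence 4) → 3 H
  atom 7: N, bond orders sum to 3 (valence 3) → 0 H
  atom 8: C, bond orders sum to 4 (valence 4) → 0 H
  atom 9: N, bond orders sum to 1 (valence 3) → 2 H
  atom 10: C, bond orders sum to 3 (valence 4) → 1 H
  atom 11: C, bond orders sum to 4 (valence 4) → 0 H
  atom 12: O, bond orders sum to 2 (valence 2) → 0 H
  atom 13: C, bond orders sum to 1 (valence 4) → 3 H
Totals → C:8, H:10, N:2, O:3.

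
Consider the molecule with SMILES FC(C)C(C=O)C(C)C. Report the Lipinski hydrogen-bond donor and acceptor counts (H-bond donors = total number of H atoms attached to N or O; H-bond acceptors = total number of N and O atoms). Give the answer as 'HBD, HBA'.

0, 1

Donors: find every N or O and count the H atoms it carries.
  atom 6 (O): bond orders sum to 2 → 0 H
Lipinski HBD = 0.
Acceptors: N atoms = 0, O atoms = 1 → HBA = 1.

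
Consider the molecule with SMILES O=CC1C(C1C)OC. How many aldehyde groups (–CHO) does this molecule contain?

1

The aldehyde motif appears at heavy-atom position 2 in the SMILES.
Other groups present: 1 ether.
Aldehyde count: 1.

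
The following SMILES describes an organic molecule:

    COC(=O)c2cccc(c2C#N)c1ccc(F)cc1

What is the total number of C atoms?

15

Count every carbon token in the SMILES (each C, including those in ring-closure positions and inside branches).
Carbon count: 15.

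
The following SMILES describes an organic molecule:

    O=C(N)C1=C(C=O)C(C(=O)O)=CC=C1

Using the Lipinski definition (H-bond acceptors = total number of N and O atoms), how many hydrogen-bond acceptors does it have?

N atoms: 1; O atoms: 4.
Lipinski HBA = 1 + 4 = 5.

5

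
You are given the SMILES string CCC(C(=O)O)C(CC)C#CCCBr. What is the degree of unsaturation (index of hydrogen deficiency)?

Molecular formula: C11H17BrO2.
DoU = (2C + 2 + N − H − X) / 2, where X is the halogen count and O/S are ignored.
    = (2·11 + 2 + 0 − 17 − 1) / 2 = 6 / 2 = 3.

3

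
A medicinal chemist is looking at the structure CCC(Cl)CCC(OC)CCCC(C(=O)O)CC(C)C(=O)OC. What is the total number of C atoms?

Count every carbon token in the SMILES (each C, including those in ring-closure positions and inside branches).
Carbon count: 17.

17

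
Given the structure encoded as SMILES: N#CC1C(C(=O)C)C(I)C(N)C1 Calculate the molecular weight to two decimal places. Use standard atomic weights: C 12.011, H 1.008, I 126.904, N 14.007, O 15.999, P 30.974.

278.09 g/mol

First, the molecular formula is C8H11IN2O (counting implicit H from valence).
  C: 8 × 12.011 = 96.088
  H: 11 × 1.008 = 11.088
  I: 1 × 126.904 = 126.904
  N: 2 × 14.007 = 28.014
  O: 1 × 15.999 = 15.999
Sum: 8×12.011 + 11×1.008 + 1×126.904 + 2×14.007 + 1×15.999 = 278.093 → 278.09 g/mol.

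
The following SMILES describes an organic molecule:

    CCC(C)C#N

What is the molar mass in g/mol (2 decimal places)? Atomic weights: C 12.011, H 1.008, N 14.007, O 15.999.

First, the molecular formula is C5H9N (counting implicit H from valence).
  C: 5 × 12.011 = 60.055
  H: 9 × 1.008 = 9.072
  N: 1 × 14.007 = 14.007
Sum: 5×12.011 + 9×1.008 + 1×14.007 = 83.134 → 83.13 g/mol.

83.13 g/mol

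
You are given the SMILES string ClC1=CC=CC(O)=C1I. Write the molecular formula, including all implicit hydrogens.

Walk through each heavy atom and fill implicit hydrogens from standard valence (C 4, N 3, O 2, S 2, halogen 1):
  atom 1: Cl (halogen, monovalent) → 0 H
  atom 2: C, bond orders sum to 4 (valence 4) → 0 H
  atom 3: C, bond orders sum to 3 (valence 4) → 1 H
  atom 4: C, bond orders sum to 3 (valence 4) → 1 H
  atom 5: C, bond orders sum to 3 (valence 4) → 1 H
  atom 6: C, bond orders sum to 4 (valence 4) → 0 H
  atom 7: O, bond orders sum to 1 (valence 2) → 1 H
  atom 8: C, bond orders sum to 4 (valence 4) → 0 H
  atom 9: I (halogen, monovalent) → 0 H
Totals → C:6, H:4, Cl:1, I:1, O:1.
In Hill order: C6H4ClIO.

C6H4ClIO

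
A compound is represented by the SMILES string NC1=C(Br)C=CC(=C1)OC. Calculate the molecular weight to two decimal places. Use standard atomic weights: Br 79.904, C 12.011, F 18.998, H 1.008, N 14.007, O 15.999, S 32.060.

First, the molecular formula is C7H8BrNO (counting implicit H from valence).
  Br: 1 × 79.904 = 79.904
  C: 7 × 12.011 = 84.077
  H: 8 × 1.008 = 8.064
  N: 1 × 14.007 = 14.007
  O: 1 × 15.999 = 15.999
Sum: 1×79.904 + 7×12.011 + 8×1.008 + 1×14.007 + 1×15.999 = 202.051 → 202.05 g/mol.

202.05 g/mol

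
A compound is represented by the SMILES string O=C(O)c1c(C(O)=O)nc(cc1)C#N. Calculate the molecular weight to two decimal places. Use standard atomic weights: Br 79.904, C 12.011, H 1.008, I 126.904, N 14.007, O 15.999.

192.13 g/mol

First, the molecular formula is C8H4N2O4 (counting implicit H from valence).
  C: 8 × 12.011 = 96.088
  H: 4 × 1.008 = 4.032
  N: 2 × 14.007 = 28.014
  O: 4 × 15.999 = 63.996
Sum: 8×12.011 + 4×1.008 + 2×14.007 + 4×15.999 = 192.130 → 192.13 g/mol.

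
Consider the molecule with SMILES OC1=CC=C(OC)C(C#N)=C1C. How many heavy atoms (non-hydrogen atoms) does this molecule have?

12

Every atom symbol written in the SMILES (organic subset) is one heavy atom; implicit H are not written.
Heavy atoms by element → C:9, N:1, O:2.
Total: 12.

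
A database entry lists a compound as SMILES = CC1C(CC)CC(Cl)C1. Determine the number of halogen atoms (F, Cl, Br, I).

Halogen atoms appear at heavy-atom position 8 (1×Cl).
Halogen count: 1.

1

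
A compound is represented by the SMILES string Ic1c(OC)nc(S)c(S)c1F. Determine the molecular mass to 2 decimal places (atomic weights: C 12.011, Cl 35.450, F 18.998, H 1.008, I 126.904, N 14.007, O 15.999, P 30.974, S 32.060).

317.13 g/mol

First, the molecular formula is C6H5FINOS2 (counting implicit H from valence).
  C: 6 × 12.011 = 72.066
  F: 1 × 18.998 = 18.998
  H: 5 × 1.008 = 5.040
  I: 1 × 126.904 = 126.904
  N: 1 × 14.007 = 14.007
  O: 1 × 15.999 = 15.999
  S: 2 × 32.060 = 64.120
Sum: 6×12.011 + 1×18.998 + 5×1.008 + 1×126.904 + 1×14.007 + 1×15.999 + 2×32.060 = 317.134 → 317.13 g/mol.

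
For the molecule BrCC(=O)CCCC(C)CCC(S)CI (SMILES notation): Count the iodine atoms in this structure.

1

Scan the SMILES for I atoms (remember two-letter symbols like Cl and Br are single atoms).
Iodine count: 1.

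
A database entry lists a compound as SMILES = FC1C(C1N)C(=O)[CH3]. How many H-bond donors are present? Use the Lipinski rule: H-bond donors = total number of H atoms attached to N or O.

Donors: find every N or O and count the H atoms it carries.
  atom 5 (N): bond orders sum to 1 → 2 H
  atom 7 (O): bond orders sum to 2 → 0 H
Lipinski HBD = 2.

2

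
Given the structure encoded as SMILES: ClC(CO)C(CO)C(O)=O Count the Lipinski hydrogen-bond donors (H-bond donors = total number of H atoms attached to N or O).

3

Donors: find every N or O and count the H atoms it carries.
  atom 4 (O): bond orders sum to 1 → 1 H
  atom 7 (O): bond orders sum to 1 → 1 H
  atom 9 (O): bond orders sum to 1 → 1 H
  atom 10 (O): bond orders sum to 2 → 0 H
Lipinski HBD = 3.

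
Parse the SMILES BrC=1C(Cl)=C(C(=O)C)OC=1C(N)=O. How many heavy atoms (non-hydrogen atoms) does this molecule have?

13

Every atom symbol written in the SMILES (organic subset) is one heavy atom; implicit H are not written.
Heavy atoms by element → Br:1, C:7, Cl:1, N:1, O:3.
Total: 13.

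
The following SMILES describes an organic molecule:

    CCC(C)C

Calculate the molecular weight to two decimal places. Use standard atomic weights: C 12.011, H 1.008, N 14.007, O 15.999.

72.15 g/mol

First, the molecular formula is C5H12 (counting implicit H from valence).
  C: 5 × 12.011 = 60.055
  H: 12 × 1.008 = 12.096
Sum: 5×12.011 + 12×1.008 = 72.151 → 72.15 g/mol.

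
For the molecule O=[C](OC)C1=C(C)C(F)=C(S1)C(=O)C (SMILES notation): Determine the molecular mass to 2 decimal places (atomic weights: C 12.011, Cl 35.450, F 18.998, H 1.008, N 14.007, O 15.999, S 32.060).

First, the molecular formula is C9H9FO3S (counting implicit H from valence).
  C: 9 × 12.011 = 108.099
  F: 1 × 18.998 = 18.998
  H: 9 × 1.008 = 9.072
  O: 3 × 15.999 = 47.997
  S: 1 × 32.060 = 32.060
Sum: 9×12.011 + 1×18.998 + 9×1.008 + 3×15.999 + 1×32.060 = 216.226 → 216.23 g/mol.

216.23 g/mol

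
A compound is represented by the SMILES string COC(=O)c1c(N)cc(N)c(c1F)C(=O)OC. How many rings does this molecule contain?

1

In SMILES, each pair of matching ring-closure digits denotes one ring-closing bond; the number of such bonds equals the number of independent rings.
Ring-closure bonds here: 1.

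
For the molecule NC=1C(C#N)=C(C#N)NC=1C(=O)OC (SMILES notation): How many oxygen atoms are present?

Scan the SMILES for O atoms (remember two-letter symbols like Cl and Br are single atoms).
Oxygen count: 2.

2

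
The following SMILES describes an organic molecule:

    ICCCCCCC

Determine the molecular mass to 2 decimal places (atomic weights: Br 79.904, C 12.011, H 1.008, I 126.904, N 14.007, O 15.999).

First, the molecular formula is C7H15I (counting implicit H from valence).
  C: 7 × 12.011 = 84.077
  H: 15 × 1.008 = 15.120
  I: 1 × 126.904 = 126.904
Sum: 7×12.011 + 15×1.008 + 1×126.904 = 226.101 → 226.10 g/mol.

226.10 g/mol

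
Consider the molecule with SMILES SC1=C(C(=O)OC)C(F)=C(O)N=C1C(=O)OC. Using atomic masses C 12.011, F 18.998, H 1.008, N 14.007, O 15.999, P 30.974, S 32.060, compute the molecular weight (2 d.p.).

261.22 g/mol

First, the molecular formula is C9H8FNO5S (counting implicit H from valence).
  C: 9 × 12.011 = 108.099
  F: 1 × 18.998 = 18.998
  H: 8 × 1.008 = 8.064
  N: 1 × 14.007 = 14.007
  O: 5 × 15.999 = 79.995
  S: 1 × 32.060 = 32.060
Sum: 9×12.011 + 1×18.998 + 8×1.008 + 1×14.007 + 5×15.999 + 1×32.060 = 261.223 → 261.22 g/mol.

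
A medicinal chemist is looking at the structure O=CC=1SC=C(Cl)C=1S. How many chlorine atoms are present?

1

Scan the SMILES for Cl atoms (remember two-letter symbols like Cl and Br are single atoms).
Chlorine count: 1.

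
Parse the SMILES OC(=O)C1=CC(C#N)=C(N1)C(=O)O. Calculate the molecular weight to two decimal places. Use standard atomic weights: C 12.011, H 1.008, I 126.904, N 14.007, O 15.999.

First, the molecular formula is C7H4N2O4 (counting implicit H from valence).
  C: 7 × 12.011 = 84.077
  H: 4 × 1.008 = 4.032
  N: 2 × 14.007 = 28.014
  O: 4 × 15.999 = 63.996
Sum: 7×12.011 + 4×1.008 + 2×14.007 + 4×15.999 = 180.119 → 180.12 g/mol.

180.12 g/mol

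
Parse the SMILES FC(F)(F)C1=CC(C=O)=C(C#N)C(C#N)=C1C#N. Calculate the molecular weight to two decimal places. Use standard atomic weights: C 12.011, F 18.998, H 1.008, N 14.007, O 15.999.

249.15 g/mol

First, the molecular formula is C11H2F3N3O (counting implicit H from valence).
  C: 11 × 12.011 = 132.121
  F: 3 × 18.998 = 56.994
  H: 2 × 1.008 = 2.016
  N: 3 × 14.007 = 42.021
  O: 1 × 15.999 = 15.999
Sum: 11×12.011 + 3×18.998 + 2×1.008 + 3×14.007 + 1×15.999 = 249.151 → 249.15 g/mol.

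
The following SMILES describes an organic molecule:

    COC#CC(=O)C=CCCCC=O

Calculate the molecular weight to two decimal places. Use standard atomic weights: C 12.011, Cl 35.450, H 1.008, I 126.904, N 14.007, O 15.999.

First, the molecular formula is C10H12O3 (counting implicit H from valence).
  C: 10 × 12.011 = 120.110
  H: 12 × 1.008 = 12.096
  O: 3 × 15.999 = 47.997
Sum: 10×12.011 + 12×1.008 + 3×15.999 = 180.203 → 180.20 g/mol.

180.20 g/mol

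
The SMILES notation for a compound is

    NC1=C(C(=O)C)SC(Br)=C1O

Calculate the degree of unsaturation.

4

Molecular formula: C6H6BrNO2S.
DoU = (2C + 2 + N − H − X) / 2, where X is the halogen count and O/S are ignored.
    = (2·6 + 2 + 1 − 6 − 1) / 2 = 8 / 2 = 4.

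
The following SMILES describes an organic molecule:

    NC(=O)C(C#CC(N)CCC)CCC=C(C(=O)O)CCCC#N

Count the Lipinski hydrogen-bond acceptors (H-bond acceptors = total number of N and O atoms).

6

N atoms: 3; O atoms: 3.
Lipinski HBA = 3 + 3 = 6.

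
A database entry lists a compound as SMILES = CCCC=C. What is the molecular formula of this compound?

C5H10

Walk through each heavy atom and fill implicit hydrogens from standard valence (C 4, N 3, O 2, S 2, halogen 1):
  atom 1: C, bond orders sum to 1 (valence 4) → 3 H
  atom 2: C, bond orders sum to 2 (valence 4) → 2 H
  atom 3: C, bond orders sum to 2 (valence 4) → 2 H
  atom 4: C, bond orders sum to 3 (valence 4) → 1 H
  atom 5: C, bond orders sum to 2 (valence 4) → 2 H
Totals → C:5, H:10.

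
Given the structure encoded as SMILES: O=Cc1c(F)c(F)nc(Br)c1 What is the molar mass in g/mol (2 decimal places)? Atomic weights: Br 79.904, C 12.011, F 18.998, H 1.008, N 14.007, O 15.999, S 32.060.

First, the molecular formula is C6H2BrF2NO (counting implicit H from valence).
  Br: 1 × 79.904 = 79.904
  C: 6 × 12.011 = 72.066
  F: 2 × 18.998 = 37.996
  H: 2 × 1.008 = 2.016
  N: 1 × 14.007 = 14.007
  O: 1 × 15.999 = 15.999
Sum: 1×79.904 + 6×12.011 + 2×18.998 + 2×1.008 + 1×14.007 + 1×15.999 = 221.988 → 221.99 g/mol.

221.99 g/mol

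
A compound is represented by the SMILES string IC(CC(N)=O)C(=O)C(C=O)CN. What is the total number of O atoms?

3

Scan the SMILES for O atoms (remember two-letter symbols like Cl and Br are single atoms).
Oxygen count: 3.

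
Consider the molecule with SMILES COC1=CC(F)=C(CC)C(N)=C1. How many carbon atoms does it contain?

9

Count every carbon token in the SMILES (each C, including those in ring-closure positions and inside branches).
Carbon count: 9.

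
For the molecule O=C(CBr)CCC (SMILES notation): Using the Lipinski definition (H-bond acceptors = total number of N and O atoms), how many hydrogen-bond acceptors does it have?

N atoms: 0; O atoms: 1.
Lipinski HBA = 0 + 1 = 1.

1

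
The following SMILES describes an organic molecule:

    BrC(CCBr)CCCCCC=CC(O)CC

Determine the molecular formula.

C13H24Br2O

Walk through each heavy atom and fill implicit hydrogens from standard valence (C 4, N 3, O 2, S 2, halogen 1):
  atom 1: Br (halogen, monovalent) → 0 H
  atom 2: C, bond orders sum to 3 (valence 4) → 1 H
  atom 3: C, bond orders sum to 2 (valence 4) → 2 H
  atom 4: C, bond orders sum to 2 (valence 4) → 2 H
  atom 5: Br (halogen, monovalent) → 0 H
  atom 6: C, bond orders sum to 2 (valence 4) → 2 H
  atom 7: C, bond orders sum to 2 (valence 4) → 2 H
  atom 8: C, bond orders sum to 2 (valence 4) → 2 H
  atom 9: C, bond orders sum to 2 (valence 4) → 2 H
  atom 10: C, bond orders sum to 2 (valence 4) → 2 H
  atom 11: C, bond orders sum to 3 (valence 4) → 1 H
  atom 12: C, bond orders sum to 3 (valence 4) → 1 H
  atom 13: C, bond orders sum to 3 (valence 4) → 1 H
  atom 14: O, bond orders sum to 1 (valence 2) → 1 H
  atom 15: C, bond orders sum to 2 (valence 4) → 2 H
  atom 16: C, bond orders sum to 1 (valence 4) → 3 H
Totals → C:13, H:24, Br:2, O:1.
In Hill order: C13H24Br2O.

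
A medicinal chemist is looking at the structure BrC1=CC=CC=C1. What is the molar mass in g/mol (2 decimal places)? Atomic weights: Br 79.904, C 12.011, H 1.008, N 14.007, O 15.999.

First, the molecular formula is C6H5Br (counting implicit H from valence).
  Br: 1 × 79.904 = 79.904
  C: 6 × 12.011 = 72.066
  H: 5 × 1.008 = 5.040
Sum: 1×79.904 + 6×12.011 + 5×1.008 = 157.010 → 157.01 g/mol.

157.01 g/mol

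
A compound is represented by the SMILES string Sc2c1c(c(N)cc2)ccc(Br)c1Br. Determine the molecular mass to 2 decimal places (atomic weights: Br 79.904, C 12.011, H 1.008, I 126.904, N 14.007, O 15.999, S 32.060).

First, the molecular formula is C10H7Br2NS (counting implicit H from valence).
  Br: 2 × 79.904 = 159.808
  C: 10 × 12.011 = 120.110
  H: 7 × 1.008 = 7.056
  N: 1 × 14.007 = 14.007
  S: 1 × 32.060 = 32.060
Sum: 2×79.904 + 10×12.011 + 7×1.008 + 1×14.007 + 1×32.060 = 333.041 → 333.04 g/mol.

333.04 g/mol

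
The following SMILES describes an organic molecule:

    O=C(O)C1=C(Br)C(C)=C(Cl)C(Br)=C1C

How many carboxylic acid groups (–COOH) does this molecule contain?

1

The carboxylic acid motif appears at heavy-atom position 2 in the SMILES.
Carboxylic acid count: 1.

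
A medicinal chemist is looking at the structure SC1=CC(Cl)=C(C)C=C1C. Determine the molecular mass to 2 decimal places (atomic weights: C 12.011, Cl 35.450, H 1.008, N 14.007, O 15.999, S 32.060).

First, the molecular formula is C8H9ClS (counting implicit H from valence).
  C: 8 × 12.011 = 96.088
  Cl: 1 × 35.450 = 35.450
  H: 9 × 1.008 = 9.072
  S: 1 × 32.060 = 32.060
Sum: 8×12.011 + 1×35.450 + 9×1.008 + 1×32.060 = 172.670 → 172.67 g/mol.

172.67 g/mol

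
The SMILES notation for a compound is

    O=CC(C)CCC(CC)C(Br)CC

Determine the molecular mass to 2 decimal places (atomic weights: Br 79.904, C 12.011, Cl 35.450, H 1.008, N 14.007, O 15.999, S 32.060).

First, the molecular formula is C11H21BrO (counting implicit H from valence).
  Br: 1 × 79.904 = 79.904
  C: 11 × 12.011 = 132.121
  H: 21 × 1.008 = 21.168
  O: 1 × 15.999 = 15.999
Sum: 1×79.904 + 11×12.011 + 21×1.008 + 1×15.999 = 249.192 → 249.19 g/mol.

249.19 g/mol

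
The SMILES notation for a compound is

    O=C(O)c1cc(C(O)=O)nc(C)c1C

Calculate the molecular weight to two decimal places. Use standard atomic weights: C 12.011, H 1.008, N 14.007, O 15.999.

195.17 g/mol

First, the molecular formula is C9H9NO4 (counting implicit H from valence).
  C: 9 × 12.011 = 108.099
  H: 9 × 1.008 = 9.072
  N: 1 × 14.007 = 14.007
  O: 4 × 15.999 = 63.996
Sum: 9×12.011 + 9×1.008 + 1×14.007 + 4×15.999 = 195.174 → 195.17 g/mol.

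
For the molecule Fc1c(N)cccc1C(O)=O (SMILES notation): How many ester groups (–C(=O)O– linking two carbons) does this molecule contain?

0

Scan the SMILES for the ester motif — none present.
Groups that are present: 1 carboxylic acid, 1 primary amine.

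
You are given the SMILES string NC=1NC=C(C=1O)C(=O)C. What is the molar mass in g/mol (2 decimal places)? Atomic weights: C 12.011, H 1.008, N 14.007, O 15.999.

First, the molecular formula is C6H8N2O2 (counting implicit H from valence).
  C: 6 × 12.011 = 72.066
  H: 8 × 1.008 = 8.064
  N: 2 × 14.007 = 28.014
  O: 2 × 15.999 = 31.998
Sum: 6×12.011 + 8×1.008 + 2×14.007 + 2×15.999 = 140.142 → 140.14 g/mol.

140.14 g/mol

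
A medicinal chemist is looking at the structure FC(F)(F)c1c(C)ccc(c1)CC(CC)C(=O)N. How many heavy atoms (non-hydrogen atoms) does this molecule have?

Every atom symbol written in the SMILES (organic subset) is one heavy atom; implicit H are not written.
Heavy atoms by element → C:13, F:3, N:1, O:1.
Total: 18.

18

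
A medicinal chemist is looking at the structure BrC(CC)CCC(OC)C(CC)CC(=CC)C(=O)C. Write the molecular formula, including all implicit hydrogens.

C16H29BrO2

Walk through each heavy atom and fill implicit hydrogens from standard valence (C 4, N 3, O 2, S 2, halogen 1):
  atom 1: Br (halogen, monovalent) → 0 H
  atom 2: C, bond orders sum to 3 (valence 4) → 1 H
  atom 3: C, bond orders sum to 2 (valence 4) → 2 H
  atom 4: C, bond orders sum to 1 (valence 4) → 3 H
  atom 5: C, bond orders sum to 2 (valence 4) → 2 H
  atom 6: C, bond orders sum to 2 (valence 4) → 2 H
  atom 7: C, bond orders sum to 3 (valence 4) → 1 H
  atom 8: O, bond orders sum to 2 (valence 2) → 0 H
  atom 9: C, bond orders sum to 1 (valence 4) → 3 H
  atom 10: C, bond orders sum to 3 (valence 4) → 1 H
  atom 11: C, bond orders sum to 2 (valence 4) → 2 H
  atom 12: C, bond orders sum to 1 (valence 4) → 3 H
  atom 13: C, bond orders sum to 2 (valence 4) → 2 H
  atom 14: C, bond orders sum to 4 (valence 4) → 0 H
  atom 15: C, bond orders sum to 3 (valence 4) → 1 H
  atom 16: C, bond orders sum to 1 (valence 4) → 3 H
  atom 17: C, bond orders sum to 4 (valence 4) → 0 H
  atom 18: O, bond orders sum to 2 (valence 2) → 0 H
  atom 19: C, bond orders sum to 1 (valence 4) → 3 H
Totals → C:16, H:29, Br:1, O:2.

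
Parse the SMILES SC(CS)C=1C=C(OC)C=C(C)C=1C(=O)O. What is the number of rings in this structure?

In SMILES, each pair of matching ring-closure digits denotes one ring-closing bond; the number of such bonds equals the number of independent rings.
Ring-closure bonds here: 1.

1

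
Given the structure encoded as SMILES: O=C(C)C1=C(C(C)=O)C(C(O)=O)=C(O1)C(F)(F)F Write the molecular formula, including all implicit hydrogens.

Walk through each heavy atom and fill implicit hydrogens from standard valence (C 4, N 3, O 2, S 2, halogen 1):
  atom 1: O, bond orders sum to 2 (valence 2) → 0 H
  atom 2: C, bond orders sum to 4 (valence 4) → 0 H
  atom 3: C, bond orders sum to 1 (valence 4) → 3 H
  atom 4: C, bond orders sum to 4 (valence 4) → 0 H
  atom 5: C, bond orders sum to 4 (valence 4) → 0 H
  atom 6: C, bond orders sum to 4 (valence 4) → 0 H
  atom 7: C, bond orders sum to 1 (valence 4) → 3 H
  atom 8: O, bond orders sum to 2 (valence 2) → 0 H
  atom 9: C, bond orders sum to 4 (valence 4) → 0 H
  atom 10: C, bond orders sum to 4 (valence 4) → 0 H
  atom 11: O, bond orders sum to 1 (valence 2) → 1 H
  atom 12: O, bond orders sum to 2 (valence 2) → 0 H
  atom 13: C, bond orders sum to 4 (valence 4) → 0 H
  atom 14: O, bond orders sum to 2 (valence 2) → 0 H
  atom 15: C, bond orders sum to 4 (valence 4) → 0 H
  atom 16: F (halogen, monovalent) → 0 H
  atom 17: F (halogen, monovalent) → 0 H
  atom 18: F (halogen, monovalent) → 0 H
Totals → C:10, H:7, F:3, O:5.
In Hill order: C10H7F3O5.

C10H7F3O5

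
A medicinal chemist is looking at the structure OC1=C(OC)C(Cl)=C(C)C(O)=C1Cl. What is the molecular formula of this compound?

C8H8Cl2O3

Walk through each heavy atom and fill implicit hydrogens from standard valence (C 4, N 3, O 2, S 2, halogen 1):
  atom 1: O, bond orders sum to 1 (valence 2) → 1 H
  atom 2: C, bond orders sum to 4 (valence 4) → 0 H
  atom 3: C, bond orders sum to 4 (valence 4) → 0 H
  atom 4: O, bond orders sum to 2 (valence 2) → 0 H
  atom 5: C, bond orders sum to 1 (valence 4) → 3 H
  atom 6: C, bond orders sum to 4 (valence 4) → 0 H
  atom 7: Cl (halogen, monovalent) → 0 H
  atom 8: C, bond orders sum to 4 (valence 4) → 0 H
  atom 9: C, bond orders sum to 1 (valence 4) → 3 H
  atom 10: C, bond orders sum to 4 (valence 4) → 0 H
  atom 11: O, bond orders sum to 1 (valence 2) → 1 H
  atom 12: C, bond orders sum to 4 (valence 4) → 0 H
  atom 13: Cl (halogen, monovalent) → 0 H
Totals → C:8, H:8, Cl:2, O:3.
In Hill order: C8H8Cl2O3.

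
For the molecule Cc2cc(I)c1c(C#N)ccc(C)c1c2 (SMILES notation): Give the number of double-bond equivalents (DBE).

Molecular formula: C13H10IN.
DoU = (2C + 2 + N − H − X) / 2, where X is the halogen count and O/S are ignored.
    = (2·13 + 2 + 1 − 10 − 1) / 2 = 18 / 2 = 9.

9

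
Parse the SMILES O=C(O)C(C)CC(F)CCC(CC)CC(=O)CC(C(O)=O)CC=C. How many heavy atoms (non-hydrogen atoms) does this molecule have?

Every atom symbol written in the SMILES (organic subset) is one heavy atom; implicit H are not written.
Heavy atoms by element → C:18, F:1, O:5.
Total: 24.

24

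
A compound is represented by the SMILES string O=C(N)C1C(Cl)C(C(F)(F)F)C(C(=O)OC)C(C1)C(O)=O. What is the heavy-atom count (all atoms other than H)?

Every atom symbol written in the SMILES (organic subset) is one heavy atom; implicit H are not written.
Heavy atoms by element → C:11, Cl:1, F:3, N:1, O:5.
Total: 21.

21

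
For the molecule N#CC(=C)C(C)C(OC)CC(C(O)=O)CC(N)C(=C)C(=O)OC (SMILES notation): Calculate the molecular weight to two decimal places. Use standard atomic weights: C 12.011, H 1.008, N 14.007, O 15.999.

324.38 g/mol

First, the molecular formula is C16H24N2O5 (counting implicit H from valence).
  C: 16 × 12.011 = 192.176
  H: 24 × 1.008 = 24.192
  N: 2 × 14.007 = 28.014
  O: 5 × 15.999 = 79.995
Sum: 16×12.011 + 24×1.008 + 2×14.007 + 5×15.999 = 324.377 → 324.38 g/mol.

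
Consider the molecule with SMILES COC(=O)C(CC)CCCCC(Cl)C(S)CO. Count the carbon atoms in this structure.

12

Count every carbon token in the SMILES (each C, including those in ring-closure positions and inside branches).
Carbon count: 12.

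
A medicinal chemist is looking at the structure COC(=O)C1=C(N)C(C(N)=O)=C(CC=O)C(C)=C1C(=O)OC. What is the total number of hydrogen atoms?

Walk through each heavy atom and fill implicit hydrogens from standard valence (C 4, N 3, O 2, S 2, halogen 1):
  atom 1: C, bond orders sum to 1 (valence 4) → 3 H
  atom 2: O, bond orders sum to 2 (valence 2) → 0 H
  atom 3: C, bond orders sum to 4 (valence 4) → 0 H
  atom 4: O, bond orders sum to 2 (valence 2) → 0 H
  atom 5: C, bond orders sum to 4 (valence 4) → 0 H
  atom 6: C, bond orders sum to 4 (valence 4) → 0 H
  atom 7: N, bond orders sum to 1 (valence 3) → 2 H
  atom 8: C, bond orders sum to 4 (valence 4) → 0 H
  atom 9: C, bond orders sum to 4 (valence 4) → 0 H
  atom 10: N, bond orders sum to 1 (valence 3) → 2 H
  atom 11: O, bond orders sum to 2 (valence 2) → 0 H
  atom 12: C, bond orders sum to 4 (valence 4) → 0 H
  atom 13: C, bond orders sum to 2 (valence 4) → 2 H
  atom 14: C, bond orders sum to 3 (valence 4) → 1 H
  atom 15: O, bond orders sum to 2 (valence 2) → 0 H
  atom 16: C, bond orders sum to 4 (valence 4) → 0 H
  atom 17: C, bond orders sum to 1 (valence 4) → 3 H
  atom 18: C, bond orders sum to 4 (valence 4) → 0 H
  atom 19: C, bond orders sum to 4 (valence 4) → 0 H
  atom 20: O, bond orders sum to 2 (valence 2) → 0 H
  atom 21: O, bond orders sum to 2 (valence 2) → 0 H
  atom 22: C, bond orders sum to 1 (valence 4) → 3 H
Total hydrogens: 16.

16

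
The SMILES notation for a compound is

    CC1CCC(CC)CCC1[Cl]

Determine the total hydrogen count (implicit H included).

Walk through each heavy atom and fill implicit hydrogens from standard valence (C 4, N 3, O 2, S 2, halogen 1):
  atom 1: C, bond orders sum to 1 (valence 4) → 3 H
  atom 2: C, bond orders sum to 3 (valence 4) → 1 H
  atom 3: C, bond orders sum to 2 (valence 4) → 2 H
  atom 4: C, bond orders sum to 2 (valence 4) → 2 H
  atom 5: C, bond orders sum to 3 (valence 4) → 1 H
  atom 6: C, bond orders sum to 2 (valence 4) → 2 H
  atom 7: C, bond orders sum to 1 (valence 4) → 3 H
  atom 8: C, bond orders sum to 2 (valence 4) → 2 H
  atom 9: C, bond orders sum to 2 (valence 4) → 2 H
  atom 10: C, bond orders sum to 3 (valence 4) → 1 H
  atom 11: Cl with explicit H count 0
Total hydrogens: 19.

19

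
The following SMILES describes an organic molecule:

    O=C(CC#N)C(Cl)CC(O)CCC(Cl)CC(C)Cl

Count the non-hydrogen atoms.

18

Every atom symbol written in the SMILES (organic subset) is one heavy atom; implicit H are not written.
Heavy atoms by element → C:12, Cl:3, N:1, O:2.
Total: 18.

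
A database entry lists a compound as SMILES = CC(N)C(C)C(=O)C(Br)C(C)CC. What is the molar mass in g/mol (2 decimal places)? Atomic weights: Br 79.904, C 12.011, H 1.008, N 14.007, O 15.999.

First, the molecular formula is C10H20BrNO (counting implicit H from valence).
  Br: 1 × 79.904 = 79.904
  C: 10 × 12.011 = 120.110
  H: 20 × 1.008 = 20.160
  N: 1 × 14.007 = 14.007
  O: 1 × 15.999 = 15.999
Sum: 1×79.904 + 10×12.011 + 20×1.008 + 1×14.007 + 1×15.999 = 250.180 → 250.18 g/mol.

250.18 g/mol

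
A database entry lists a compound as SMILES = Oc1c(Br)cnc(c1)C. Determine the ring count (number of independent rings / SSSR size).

1

In SMILES, each pair of matching ring-closure digits denotes one ring-closing bond; the number of such bonds equals the number of independent rings.
Ring-closure bonds here: 1.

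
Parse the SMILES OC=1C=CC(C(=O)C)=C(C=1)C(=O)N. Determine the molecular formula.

C9H9NO3

Walk through each heavy atom and fill implicit hydrogens from standard valence (C 4, N 3, O 2, S 2, halogen 1):
  atom 1: O, bond orders sum to 1 (valence 2) → 1 H
  atom 2: C, bond orders sum to 4 (valence 4) → 0 H
  atom 3: C, bond orders sum to 3 (valence 4) → 1 H
  atom 4: C, bond orders sum to 3 (valence 4) → 1 H
  atom 5: C, bond orders sum to 4 (valence 4) → 0 H
  atom 6: C, bond orders sum to 4 (valence 4) → 0 H
  atom 7: O, bond orders sum to 2 (valence 2) → 0 H
  atom 8: C, bond orders sum to 1 (valence 4) → 3 H
  atom 9: C, bond orders sum to 4 (valence 4) → 0 H
  atom 10: C, bond orders sum to 3 (valence 4) → 1 H
  atom 11: C, bond orders sum to 4 (valence 4) → 0 H
  atom 12: O, bond orders sum to 2 (valence 2) → 0 H
  atom 13: N, bond orders sum to 1 (valence 3) → 2 H
Totals → C:9, H:9, N:1, O:3.
In Hill order: C9H9NO3.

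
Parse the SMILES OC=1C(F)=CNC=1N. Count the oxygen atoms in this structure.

1

Scan the SMILES for O atoms (remember two-letter symbols like Cl and Br are single atoms).
Oxygen count: 1.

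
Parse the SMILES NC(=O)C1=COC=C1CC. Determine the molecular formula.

Walk through each heavy atom and fill implicit hydrogens from standard valence (C 4, N 3, O 2, S 2, halogen 1):
  atom 1: N, bond orders sum to 1 (valence 3) → 2 H
  atom 2: C, bond orders sum to 4 (valence 4) → 0 H
  atom 3: O, bond orders sum to 2 (valence 2) → 0 H
  atom 4: C, bond orders sum to 4 (valence 4) → 0 H
  atom 5: C, bond orders sum to 3 (valence 4) → 1 H
  atom 6: O, bond orders sum to 2 (valence 2) → 0 H
  atom 7: C, bond orders sum to 3 (valence 4) → 1 H
  atom 8: C, bond orders sum to 4 (valence 4) → 0 H
  atom 9: C, bond orders sum to 2 (valence 4) → 2 H
  atom 10: C, bond orders sum to 1 (valence 4) → 3 H
Totals → C:7, H:9, N:1, O:2.
In Hill order: C7H9NO2.

C7H9NO2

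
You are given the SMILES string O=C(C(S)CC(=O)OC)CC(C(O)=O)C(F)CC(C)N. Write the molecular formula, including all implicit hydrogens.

C12H20FNO5S

Walk through each heavy atom and fill implicit hydrogens from standard valence (C 4, N 3, O 2, S 2, halogen 1):
  atom 1: O, bond orders sum to 2 (valence 2) → 0 H
  atom 2: C, bond orders sum to 4 (valence 4) → 0 H
  atom 3: C, bond orders sum to 3 (valence 4) → 1 H
  atom 4: S, bond orders sum to 1 (valence 2) → 1 H
  atom 5: C, bond orders sum to 2 (valence 4) → 2 H
  atom 6: C, bond orders sum to 4 (valence 4) → 0 H
  atom 7: O, bond orders sum to 2 (valence 2) → 0 H
  atom 8: O, bond orders sum to 2 (valence 2) → 0 H
  atom 9: C, bond orders sum to 1 (valence 4) → 3 H
  atom 10: C, bond orders sum to 2 (valence 4) → 2 H
  atom 11: C, bond orders sum to 3 (valence 4) → 1 H
  atom 12: C, bond orders sum to 4 (valence 4) → 0 H
  atom 13: O, bond orders sum to 1 (valence 2) → 1 H
  atom 14: O, bond orders sum to 2 (valence 2) → 0 H
  atom 15: C, bond orders sum to 3 (valence 4) → 1 H
  atom 16: F (halogen, monovalent) → 0 H
  atom 17: C, bond orders sum to 2 (valence 4) → 2 H
  atom 18: C, bond orders sum to 3 (valence 4) → 1 H
  atom 19: C, bond orders sum to 1 (valence 4) → 3 H
  atom 20: N, bond orders sum to 1 (valence 3) → 2 H
Totals → C:12, H:20, F:1, N:1, O:5, S:1.
In Hill order: C12H20FNO5S.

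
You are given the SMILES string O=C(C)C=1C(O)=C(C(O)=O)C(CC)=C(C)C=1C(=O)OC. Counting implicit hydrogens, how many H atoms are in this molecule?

16

Walk through each heavy atom and fill implicit hydrogens from standard valence (C 4, N 3, O 2, S 2, halogen 1):
  atom 1: O, bond orders sum to 2 (valence 2) → 0 H
  atom 2: C, bond orders sum to 4 (valence 4) → 0 H
  atom 3: C, bond orders sum to 1 (valence 4) → 3 H
  atom 4: C, bond orders sum to 4 (valence 4) → 0 H
  atom 5: C, bond orders sum to 4 (valence 4) → 0 H
  atom 6: O, bond orders sum to 1 (valence 2) → 1 H
  atom 7: C, bond orders sum to 4 (valence 4) → 0 H
  atom 8: C, bond orders sum to 4 (valence 4) → 0 H
  atom 9: O, bond orders sum to 1 (valence 2) → 1 H
  atom 10: O, bond orders sum to 2 (valence 2) → 0 H
  atom 11: C, bond orders sum to 4 (valence 4) → 0 H
  atom 12: C, bond orders sum to 2 (valence 4) → 2 H
  atom 13: C, bond orders sum to 1 (valence 4) → 3 H
  atom 14: C, bond orders sum to 4 (valence 4) → 0 H
  atom 15: C, bond orders sum to 1 (valence 4) → 3 H
  atom 16: C, bond orders sum to 4 (valence 4) → 0 H
  atom 17: C, bond orders sum to 4 (valence 4) → 0 H
  atom 18: O, bond orders sum to 2 (valence 2) → 0 H
  atom 19: O, bond orders sum to 2 (valence 2) → 0 H
  atom 20: C, bond orders sum to 1 (valence 4) → 3 H
Total hydrogens: 16.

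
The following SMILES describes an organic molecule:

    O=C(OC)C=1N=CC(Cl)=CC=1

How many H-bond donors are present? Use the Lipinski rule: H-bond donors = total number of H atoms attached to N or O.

Donors: find every N or O and count the H atoms it carries.
  atom 1 (O): bond orders sum to 2 → 0 H
  atom 3 (O): bond orders sum to 2 → 0 H
  atom 6 (N): bond orders sum to 3 → 0 H
Lipinski HBD = 0.

0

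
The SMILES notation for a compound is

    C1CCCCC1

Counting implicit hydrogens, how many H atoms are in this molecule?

Walk through each heavy atom and fill implicit hydrogens from standard valence (C 4, N 3, O 2, S 2, halogen 1):
  atom 1: C, bond orders sum to 2 (valence 4) → 2 H
  atom 2: C, bond orders sum to 2 (valence 4) → 2 H
  atom 3: C, bond orders sum to 2 (valence 4) → 2 H
  atom 4: C, bond orders sum to 2 (valence 4) → 2 H
  atom 5: C, bond orders sum to 2 (valence 4) → 2 H
  atom 6: C, bond orders sum to 2 (valence 4) → 2 H
Total hydrogens: 12.

12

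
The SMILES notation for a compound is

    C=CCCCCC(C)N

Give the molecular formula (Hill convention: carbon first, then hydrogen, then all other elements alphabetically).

Walk through each heavy atom and fill implicit hydrogens from standard valence (C 4, N 3, O 2, S 2, halogen 1):
  atom 1: C, bond orders sum to 2 (valence 4) → 2 H
  atom 2: C, bond orders sum to 3 (valence 4) → 1 H
  atom 3: C, bond orders sum to 2 (valence 4) → 2 H
  atom 4: C, bond orders sum to 2 (valence 4) → 2 H
  atom 5: C, bond orders sum to 2 (valence 4) → 2 H
  atom 6: C, bond orders sum to 2 (valence 4) → 2 H
  atom 7: C, bond orders sum to 3 (valence 4) → 1 H
  atom 8: C, bond orders sum to 1 (valence 4) → 3 H
  atom 9: N, bond orders sum to 1 (valence 3) → 2 H
Totals → C:8, H:17, N:1.

C8H17N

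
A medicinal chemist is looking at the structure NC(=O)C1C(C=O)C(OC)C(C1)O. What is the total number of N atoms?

1

Scan the SMILES for N atoms (remember two-letter symbols like Cl and Br are single atoms).
Nitrogen count: 1.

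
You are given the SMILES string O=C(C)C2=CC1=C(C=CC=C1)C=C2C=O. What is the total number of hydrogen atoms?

10

Walk through each heavy atom and fill implicit hydrogens from standard valence (C 4, N 3, O 2, S 2, halogen 1):
  atom 1: O, bond orders sum to 2 (valence 2) → 0 H
  atom 2: C, bond orders sum to 4 (valence 4) → 0 H
  atom 3: C, bond orders sum to 1 (valence 4) → 3 H
  atom 4: C, bond orders sum to 4 (valence 4) → 0 H
  atom 5: C, bond orders sum to 3 (valence 4) → 1 H
  atom 6: C, bond orders sum to 4 (valence 4) → 0 H
  atom 7: C, bond orders sum to 4 (valence 4) → 0 H
  atom 8: C, bond orders sum to 3 (valence 4) → 1 H
  atom 9: C, bond orders sum to 3 (valence 4) → 1 H
  atom 10: C, bond orders sum to 3 (valence 4) → 1 H
  atom 11: C, bond orders sum to 3 (valence 4) → 1 H
  atom 12: C, bond orders sum to 3 (valence 4) → 1 H
  atom 13: C, bond orders sum to 4 (valence 4) → 0 H
  atom 14: C, bond orders sum to 3 (valence 4) → 1 H
  atom 15: O, bond orders sum to 2 (valence 2) → 0 H
Total hydrogens: 10.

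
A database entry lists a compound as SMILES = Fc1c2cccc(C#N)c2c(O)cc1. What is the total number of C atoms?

11

Count every carbon token in the SMILES (each C, including those in ring-closure positions and inside branches).
Carbon count: 11.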